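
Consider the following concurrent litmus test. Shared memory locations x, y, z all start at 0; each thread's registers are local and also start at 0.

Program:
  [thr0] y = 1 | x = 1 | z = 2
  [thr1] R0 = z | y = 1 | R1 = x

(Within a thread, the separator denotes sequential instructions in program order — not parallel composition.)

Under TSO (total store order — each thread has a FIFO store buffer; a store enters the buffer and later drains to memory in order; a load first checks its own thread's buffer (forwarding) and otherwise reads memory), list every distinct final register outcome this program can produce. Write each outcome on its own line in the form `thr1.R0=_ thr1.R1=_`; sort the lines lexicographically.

outcome vector order: (thr1.R0,thr1.R1)
|TSO outcomes| = 3

thr1.R0=0 thr1.R1=0
thr1.R0=0 thr1.R1=1
thr1.R0=2 thr1.R1=1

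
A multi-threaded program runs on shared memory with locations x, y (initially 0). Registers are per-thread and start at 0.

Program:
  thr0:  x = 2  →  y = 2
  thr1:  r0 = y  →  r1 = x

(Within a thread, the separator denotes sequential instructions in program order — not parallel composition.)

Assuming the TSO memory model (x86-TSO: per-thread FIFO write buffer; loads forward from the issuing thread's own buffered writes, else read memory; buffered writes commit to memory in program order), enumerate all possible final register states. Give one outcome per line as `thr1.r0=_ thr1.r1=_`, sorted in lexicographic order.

thr1.r0=0 thr1.r1=0
thr1.r0=0 thr1.r1=2
thr1.r0=2 thr1.r1=2

outcome vector order: (thr1.r0,thr1.r1)
|TSO outcomes| = 3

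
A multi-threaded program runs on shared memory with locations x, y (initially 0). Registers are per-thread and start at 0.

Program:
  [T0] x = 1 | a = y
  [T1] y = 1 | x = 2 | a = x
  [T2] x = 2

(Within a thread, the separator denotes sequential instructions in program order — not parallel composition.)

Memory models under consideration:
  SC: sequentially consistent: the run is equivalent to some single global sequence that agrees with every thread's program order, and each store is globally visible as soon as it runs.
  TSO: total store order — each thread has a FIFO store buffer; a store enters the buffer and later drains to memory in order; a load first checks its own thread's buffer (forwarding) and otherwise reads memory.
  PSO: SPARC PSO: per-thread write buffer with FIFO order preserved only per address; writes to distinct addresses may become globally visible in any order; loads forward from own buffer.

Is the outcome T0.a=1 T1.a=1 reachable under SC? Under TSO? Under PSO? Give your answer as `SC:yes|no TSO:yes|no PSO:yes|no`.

outcome vector order: (T0.a,T1.a)
SC (3): 0/2 1/1 1/2
TSO (4): 0/1 0/2 1/1 1/2
PSO (4): 0/1 0/2 1/1 1/2
target 1/1 ∈ {SC,TSO,PSO}

SC:yes TSO:yes PSO:yes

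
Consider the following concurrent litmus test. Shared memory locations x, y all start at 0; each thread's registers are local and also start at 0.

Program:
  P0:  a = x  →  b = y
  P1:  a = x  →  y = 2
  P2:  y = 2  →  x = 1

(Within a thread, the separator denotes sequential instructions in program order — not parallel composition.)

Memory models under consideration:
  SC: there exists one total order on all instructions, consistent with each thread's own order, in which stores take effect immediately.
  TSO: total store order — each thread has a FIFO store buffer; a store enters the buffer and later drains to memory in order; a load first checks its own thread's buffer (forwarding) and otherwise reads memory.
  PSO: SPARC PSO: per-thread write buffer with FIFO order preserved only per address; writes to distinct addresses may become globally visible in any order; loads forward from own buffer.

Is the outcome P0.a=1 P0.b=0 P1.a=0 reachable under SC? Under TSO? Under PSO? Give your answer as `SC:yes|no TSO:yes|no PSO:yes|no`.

outcome vector order: (P0.a,P0.b,P1.a)
[SC] allowed = {000 001 020 021 120 121}
[TSO] allowed = {000 001 020 021 120 121}
[PSO] allowed = {000 001 020 021 100 101 120 121}
target 100 ∈ {PSO}

SC:no TSO:no PSO:yes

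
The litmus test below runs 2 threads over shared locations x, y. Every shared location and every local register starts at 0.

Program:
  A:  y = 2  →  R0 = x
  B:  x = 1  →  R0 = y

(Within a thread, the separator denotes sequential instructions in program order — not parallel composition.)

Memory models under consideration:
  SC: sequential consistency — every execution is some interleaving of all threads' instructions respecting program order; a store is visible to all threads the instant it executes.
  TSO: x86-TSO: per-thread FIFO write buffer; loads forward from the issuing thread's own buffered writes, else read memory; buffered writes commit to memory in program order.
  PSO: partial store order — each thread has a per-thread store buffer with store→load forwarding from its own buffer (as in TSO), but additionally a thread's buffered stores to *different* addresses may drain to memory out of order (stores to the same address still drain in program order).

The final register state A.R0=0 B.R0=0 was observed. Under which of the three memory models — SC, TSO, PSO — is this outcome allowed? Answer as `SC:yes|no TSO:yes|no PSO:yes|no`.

SC:no TSO:yes PSO:yes

outcome vector order: (A.R0,B.R0)
SC: 3 outcomes — {02 10 12}
TSO: 4 outcomes — {00 02 10 12}
PSO: 4 outcomes — {00 02 10 12}
target 00 ∈ {TSO,PSO}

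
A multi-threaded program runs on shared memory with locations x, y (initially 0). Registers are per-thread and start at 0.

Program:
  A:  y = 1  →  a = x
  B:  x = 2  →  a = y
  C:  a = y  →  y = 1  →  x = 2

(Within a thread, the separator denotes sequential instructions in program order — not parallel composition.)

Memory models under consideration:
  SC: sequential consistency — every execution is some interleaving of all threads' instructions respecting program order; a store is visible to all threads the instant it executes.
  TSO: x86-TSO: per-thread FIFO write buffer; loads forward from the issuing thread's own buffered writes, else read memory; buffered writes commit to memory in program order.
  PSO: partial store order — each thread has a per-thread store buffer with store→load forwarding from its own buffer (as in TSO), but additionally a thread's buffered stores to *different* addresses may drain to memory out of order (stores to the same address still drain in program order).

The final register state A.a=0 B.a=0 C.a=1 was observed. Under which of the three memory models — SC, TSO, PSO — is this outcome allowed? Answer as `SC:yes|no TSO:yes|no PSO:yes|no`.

SC:no TSO:yes PSO:yes

outcome vector order: (A.a,B.a,C.a)
SC: 6 outcomes — {<0 1 0> <0 1 1> <2 0 0> <2 0 1> <2 1 0> <2 1 1>}
TSO: 8 outcomes — {<0 0 0> <0 0 1> <0 1 0> <0 1 1> <2 0 0> <2 0 1> <2 1 0> <2 1 1>}
PSO: 8 outcomes — {<0 0 0> <0 0 1> <0 1 0> <0 1 1> <2 0 0> <2 0 1> <2 1 0> <2 1 1>}
target <0 0 1> ∈ {TSO,PSO}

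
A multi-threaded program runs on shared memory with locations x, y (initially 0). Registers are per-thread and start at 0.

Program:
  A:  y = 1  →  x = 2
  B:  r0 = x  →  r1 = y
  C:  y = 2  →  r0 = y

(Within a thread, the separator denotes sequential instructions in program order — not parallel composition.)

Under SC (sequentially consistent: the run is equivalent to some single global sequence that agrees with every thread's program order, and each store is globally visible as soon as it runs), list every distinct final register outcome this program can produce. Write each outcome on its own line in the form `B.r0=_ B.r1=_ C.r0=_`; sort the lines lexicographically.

outcome vector order: (B.r0,B.r1,C.r0)
|SC outcomes| = 9

B.r0=0 B.r1=0 C.r0=1
B.r0=0 B.r1=0 C.r0=2
B.r0=0 B.r1=1 C.r0=1
B.r0=0 B.r1=1 C.r0=2
B.r0=0 B.r1=2 C.r0=1
B.r0=0 B.r1=2 C.r0=2
B.r0=2 B.r1=1 C.r0=1
B.r0=2 B.r1=1 C.r0=2
B.r0=2 B.r1=2 C.r0=2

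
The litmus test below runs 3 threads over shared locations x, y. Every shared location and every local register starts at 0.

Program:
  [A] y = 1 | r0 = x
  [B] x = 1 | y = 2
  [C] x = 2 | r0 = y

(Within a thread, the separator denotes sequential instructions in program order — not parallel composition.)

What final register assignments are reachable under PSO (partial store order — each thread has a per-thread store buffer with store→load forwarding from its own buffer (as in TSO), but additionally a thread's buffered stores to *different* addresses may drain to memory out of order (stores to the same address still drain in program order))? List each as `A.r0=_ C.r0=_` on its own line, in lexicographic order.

outcome vector order: (A.r0,C.r0)
|PSO outcomes| = 9

A.r0=0 C.r0=0
A.r0=0 C.r0=1
A.r0=0 C.r0=2
A.r0=1 C.r0=0
A.r0=1 C.r0=1
A.r0=1 C.r0=2
A.r0=2 C.r0=0
A.r0=2 C.r0=1
A.r0=2 C.r0=2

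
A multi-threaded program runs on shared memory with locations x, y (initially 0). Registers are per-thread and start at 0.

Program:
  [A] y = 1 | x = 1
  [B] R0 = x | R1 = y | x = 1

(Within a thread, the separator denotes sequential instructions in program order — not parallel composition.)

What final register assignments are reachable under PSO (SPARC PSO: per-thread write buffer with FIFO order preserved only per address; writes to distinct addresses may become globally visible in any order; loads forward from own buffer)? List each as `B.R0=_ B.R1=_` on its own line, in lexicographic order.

B.R0=0 B.R1=0
B.R0=0 B.R1=1
B.R0=1 B.R1=0
B.R0=1 B.R1=1

outcome vector order: (B.R0,B.R1)
|PSO outcomes| = 4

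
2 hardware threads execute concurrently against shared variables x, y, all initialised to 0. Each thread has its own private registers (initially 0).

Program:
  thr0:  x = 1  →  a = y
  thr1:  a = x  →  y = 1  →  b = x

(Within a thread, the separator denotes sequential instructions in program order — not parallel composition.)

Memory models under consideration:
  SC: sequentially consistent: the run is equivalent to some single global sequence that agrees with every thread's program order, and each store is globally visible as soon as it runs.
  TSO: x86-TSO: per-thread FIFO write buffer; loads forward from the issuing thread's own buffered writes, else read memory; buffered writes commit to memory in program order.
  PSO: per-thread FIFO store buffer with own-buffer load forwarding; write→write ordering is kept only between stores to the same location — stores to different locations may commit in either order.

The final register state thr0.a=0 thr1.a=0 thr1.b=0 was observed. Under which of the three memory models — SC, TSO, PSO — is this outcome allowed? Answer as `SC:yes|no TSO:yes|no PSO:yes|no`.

SC:no TSO:yes PSO:yes

outcome vector order: (thr0.a,thr1.a,thr1.b)
under SC → 001, 011, 100, 101, 111
under TSO → 000, 001, 011, 100, 101, 111
under PSO → 000, 001, 011, 100, 101, 111
target 000 ∈ {TSO,PSO}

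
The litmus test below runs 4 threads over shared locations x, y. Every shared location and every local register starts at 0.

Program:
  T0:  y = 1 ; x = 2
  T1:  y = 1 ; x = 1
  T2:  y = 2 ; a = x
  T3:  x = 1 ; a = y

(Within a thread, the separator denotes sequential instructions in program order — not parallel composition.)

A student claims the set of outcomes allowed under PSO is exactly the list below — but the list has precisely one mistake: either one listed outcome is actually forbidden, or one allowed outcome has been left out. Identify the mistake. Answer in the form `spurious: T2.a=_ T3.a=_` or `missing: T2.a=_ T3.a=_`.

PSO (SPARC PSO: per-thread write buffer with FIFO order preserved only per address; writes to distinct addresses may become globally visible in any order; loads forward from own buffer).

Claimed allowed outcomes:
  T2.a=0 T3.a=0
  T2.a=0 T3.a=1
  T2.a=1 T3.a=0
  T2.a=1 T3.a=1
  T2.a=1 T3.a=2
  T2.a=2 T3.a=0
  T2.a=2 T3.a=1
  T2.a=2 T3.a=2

outcome vector order: (T2.a,T3.a)
under PSO → <0 0> <0 1> <0 2> <1 0> <1 1> <1 2> <2 0> <2 1> <2 2>
PSO∖claimed = {<0 2>}

missing: T2.a=0 T3.a=2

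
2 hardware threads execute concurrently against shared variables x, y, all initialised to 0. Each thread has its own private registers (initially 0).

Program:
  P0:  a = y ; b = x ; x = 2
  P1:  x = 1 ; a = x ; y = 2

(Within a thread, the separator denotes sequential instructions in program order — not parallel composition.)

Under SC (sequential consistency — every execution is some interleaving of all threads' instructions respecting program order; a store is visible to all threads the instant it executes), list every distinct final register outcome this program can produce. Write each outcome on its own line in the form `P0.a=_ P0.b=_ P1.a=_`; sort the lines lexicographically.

P0.a=0 P0.b=0 P1.a=1
P0.a=0 P0.b=0 P1.a=2
P0.a=0 P0.b=1 P1.a=1
P0.a=0 P0.b=1 P1.a=2
P0.a=2 P0.b=1 P1.a=1

outcome vector order: (P0.a,P0.b,P1.a)
|SC outcomes| = 5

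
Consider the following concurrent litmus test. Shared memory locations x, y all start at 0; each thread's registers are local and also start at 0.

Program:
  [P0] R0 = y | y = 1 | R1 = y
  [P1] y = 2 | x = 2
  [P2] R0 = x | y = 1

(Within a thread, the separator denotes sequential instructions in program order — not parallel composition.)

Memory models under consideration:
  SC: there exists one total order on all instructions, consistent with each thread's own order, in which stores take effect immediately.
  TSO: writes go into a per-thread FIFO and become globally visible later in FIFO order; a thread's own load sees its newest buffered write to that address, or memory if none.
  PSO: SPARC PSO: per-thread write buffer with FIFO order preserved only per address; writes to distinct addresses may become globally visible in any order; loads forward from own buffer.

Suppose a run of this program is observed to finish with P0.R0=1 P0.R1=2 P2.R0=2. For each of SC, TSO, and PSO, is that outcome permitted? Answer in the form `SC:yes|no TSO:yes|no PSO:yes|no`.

SC:no TSO:no PSO:yes

outcome vector order: (P0.R0,P0.R1,P2.R0)
SC (9): 010; 012; 020; 022; 110; 112; 120; 210; 212
TSO (9): 010; 012; 020; 022; 110; 112; 120; 210; 212
PSO (10): 010; 012; 020; 022; 110; 112; 120; 122; 210; 212
target 122 ∈ {PSO}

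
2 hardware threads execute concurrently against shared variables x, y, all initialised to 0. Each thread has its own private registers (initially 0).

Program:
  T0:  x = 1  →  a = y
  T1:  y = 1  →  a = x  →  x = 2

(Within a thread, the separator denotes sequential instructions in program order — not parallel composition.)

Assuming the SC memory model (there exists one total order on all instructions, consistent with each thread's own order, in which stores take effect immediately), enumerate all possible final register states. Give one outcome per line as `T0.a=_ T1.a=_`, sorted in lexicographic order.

outcome vector order: (T0.a,T1.a)
|SC outcomes| = 3

T0.a=0 T1.a=1
T0.a=1 T1.a=0
T0.a=1 T1.a=1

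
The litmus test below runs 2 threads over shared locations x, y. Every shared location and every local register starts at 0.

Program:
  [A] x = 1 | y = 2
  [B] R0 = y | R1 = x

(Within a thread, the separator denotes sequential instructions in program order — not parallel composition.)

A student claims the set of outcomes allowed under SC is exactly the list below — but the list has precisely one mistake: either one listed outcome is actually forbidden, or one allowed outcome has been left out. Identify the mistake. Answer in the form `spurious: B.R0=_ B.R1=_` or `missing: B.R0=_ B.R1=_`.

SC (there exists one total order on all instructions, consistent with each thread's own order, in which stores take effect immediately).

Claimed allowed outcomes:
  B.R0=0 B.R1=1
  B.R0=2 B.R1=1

missing: B.R0=0 B.R1=0

outcome vector order: (B.R0,B.R1)
SC (3): 00; 01; 21
SC∖claimed = {00}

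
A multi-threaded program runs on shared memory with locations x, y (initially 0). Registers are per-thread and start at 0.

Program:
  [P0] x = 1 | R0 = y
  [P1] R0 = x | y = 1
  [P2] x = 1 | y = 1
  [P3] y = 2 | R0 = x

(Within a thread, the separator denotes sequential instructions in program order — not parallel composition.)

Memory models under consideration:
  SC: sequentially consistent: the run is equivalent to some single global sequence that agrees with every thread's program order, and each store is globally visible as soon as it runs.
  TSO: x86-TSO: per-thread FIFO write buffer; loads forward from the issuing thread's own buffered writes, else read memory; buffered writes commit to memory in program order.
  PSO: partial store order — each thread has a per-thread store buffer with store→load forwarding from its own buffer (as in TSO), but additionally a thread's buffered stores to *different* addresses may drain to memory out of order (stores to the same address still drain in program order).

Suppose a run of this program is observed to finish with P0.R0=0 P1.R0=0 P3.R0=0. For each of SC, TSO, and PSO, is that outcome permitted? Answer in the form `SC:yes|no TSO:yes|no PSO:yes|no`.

SC:no TSO:yes PSO:yes

outcome vector order: (P0.R0,P1.R0,P3.R0)
SC: 10 outcomes — {(0,0,1); (0,1,1); (1,0,0); (1,0,1); (1,1,0); (1,1,1); (2,0,0); (2,0,1); (2,1,0); (2,1,1)}
TSO: 12 outcomes — {(0,0,0); (0,0,1); (0,1,0); (0,1,1); (1,0,0); (1,0,1); (1,1,0); (1,1,1); (2,0,0); (2,0,1); (2,1,0); (2,1,1)}
PSO: 12 outcomes — {(0,0,0); (0,0,1); (0,1,0); (0,1,1); (1,0,0); (1,0,1); (1,1,0); (1,1,1); (2,0,0); (2,0,1); (2,1,0); (2,1,1)}
target (0,0,0) ∈ {TSO,PSO}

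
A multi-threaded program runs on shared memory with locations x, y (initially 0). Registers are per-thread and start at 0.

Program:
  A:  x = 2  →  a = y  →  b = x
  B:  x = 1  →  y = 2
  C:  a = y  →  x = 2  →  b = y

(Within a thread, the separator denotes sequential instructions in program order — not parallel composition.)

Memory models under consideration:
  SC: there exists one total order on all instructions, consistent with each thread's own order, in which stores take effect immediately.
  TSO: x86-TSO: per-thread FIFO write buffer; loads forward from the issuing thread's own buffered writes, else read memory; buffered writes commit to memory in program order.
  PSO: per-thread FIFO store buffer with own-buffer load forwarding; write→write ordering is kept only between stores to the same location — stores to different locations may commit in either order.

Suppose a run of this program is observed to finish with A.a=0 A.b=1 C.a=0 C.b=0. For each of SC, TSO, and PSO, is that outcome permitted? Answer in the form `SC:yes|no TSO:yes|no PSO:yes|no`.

SC:yes TSO:yes PSO:yes

outcome vector order: (A.a,A.b,C.a,C.b)
[SC] allowed = {0/1/0/0; 0/1/0/2; 0/1/2/2; 0/2/0/0; 0/2/0/2; 0/2/2/2; 2/1/0/0; 2/1/0/2; 2/1/2/2; 2/2/0/0; 2/2/0/2; 2/2/2/2}
[TSO] allowed = {0/1/0/0; 0/1/0/2; 0/1/2/2; 0/2/0/0; 0/2/0/2; 0/2/2/2; 2/1/0/0; 2/1/0/2; 2/1/2/2; 2/2/0/0; 2/2/0/2; 2/2/2/2}
[PSO] allowed = {0/1/0/0; 0/1/0/2; 0/1/2/2; 0/2/0/0; 0/2/0/2; 0/2/2/2; 2/1/0/0; 2/1/0/2; 2/1/2/2; 2/2/0/0; 2/2/0/2; 2/2/2/2}
target 0/1/0/0 ∈ {SC,TSO,PSO}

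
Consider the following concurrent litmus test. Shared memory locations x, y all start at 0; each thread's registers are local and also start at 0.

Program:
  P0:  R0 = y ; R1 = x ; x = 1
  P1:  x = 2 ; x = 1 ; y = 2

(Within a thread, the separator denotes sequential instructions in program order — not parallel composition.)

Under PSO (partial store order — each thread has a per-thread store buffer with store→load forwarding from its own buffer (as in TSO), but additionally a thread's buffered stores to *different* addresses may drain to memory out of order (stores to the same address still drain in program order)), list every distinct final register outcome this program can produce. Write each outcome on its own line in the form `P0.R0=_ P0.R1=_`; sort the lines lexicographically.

P0.R0=0 P0.R1=0
P0.R0=0 P0.R1=1
P0.R0=0 P0.R1=2
P0.R0=2 P0.R1=0
P0.R0=2 P0.R1=1
P0.R0=2 P0.R1=2

outcome vector order: (P0.R0,P0.R1)
|PSO outcomes| = 6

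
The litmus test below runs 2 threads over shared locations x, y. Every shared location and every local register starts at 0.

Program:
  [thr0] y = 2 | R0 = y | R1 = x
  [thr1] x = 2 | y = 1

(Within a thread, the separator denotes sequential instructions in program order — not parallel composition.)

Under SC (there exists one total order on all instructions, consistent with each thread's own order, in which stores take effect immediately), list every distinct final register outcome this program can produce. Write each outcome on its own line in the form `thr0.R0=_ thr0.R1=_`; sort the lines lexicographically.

outcome vector order: (thr0.R0,thr0.R1)
|SC outcomes| = 3

thr0.R0=1 thr0.R1=2
thr0.R0=2 thr0.R1=0
thr0.R0=2 thr0.R1=2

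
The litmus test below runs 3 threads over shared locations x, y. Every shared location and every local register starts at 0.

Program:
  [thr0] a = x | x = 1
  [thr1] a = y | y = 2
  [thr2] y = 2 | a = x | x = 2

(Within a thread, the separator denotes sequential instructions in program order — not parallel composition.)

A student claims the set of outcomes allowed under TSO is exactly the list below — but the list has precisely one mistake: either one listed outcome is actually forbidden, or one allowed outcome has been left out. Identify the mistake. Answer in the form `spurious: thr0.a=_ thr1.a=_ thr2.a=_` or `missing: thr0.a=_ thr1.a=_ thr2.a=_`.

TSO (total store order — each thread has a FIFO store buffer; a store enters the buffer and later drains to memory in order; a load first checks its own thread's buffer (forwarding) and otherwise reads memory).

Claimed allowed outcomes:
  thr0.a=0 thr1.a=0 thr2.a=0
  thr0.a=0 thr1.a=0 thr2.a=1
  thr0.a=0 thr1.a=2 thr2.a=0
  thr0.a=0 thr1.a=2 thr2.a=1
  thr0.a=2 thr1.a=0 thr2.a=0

missing: thr0.a=2 thr1.a=2 thr2.a=0

outcome vector order: (thr0.a,thr1.a,thr2.a)
TSO (6): <0 0 0> <0 0 1> <0 2 0> <0 2 1> <2 0 0> <2 2 0>
TSO∖claimed = {<2 2 0>}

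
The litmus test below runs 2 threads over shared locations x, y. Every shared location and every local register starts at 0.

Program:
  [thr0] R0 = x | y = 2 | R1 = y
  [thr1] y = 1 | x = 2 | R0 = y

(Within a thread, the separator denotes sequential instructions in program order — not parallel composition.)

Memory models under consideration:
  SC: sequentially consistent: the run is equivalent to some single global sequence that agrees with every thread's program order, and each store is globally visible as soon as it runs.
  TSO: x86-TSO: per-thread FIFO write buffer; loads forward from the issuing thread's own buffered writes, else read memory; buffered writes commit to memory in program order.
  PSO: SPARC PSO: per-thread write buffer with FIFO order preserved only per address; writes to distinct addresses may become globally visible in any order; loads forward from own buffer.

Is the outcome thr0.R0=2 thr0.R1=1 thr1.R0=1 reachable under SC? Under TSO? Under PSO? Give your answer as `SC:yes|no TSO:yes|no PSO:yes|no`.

outcome vector order: (thr0.R0,thr0.R1,thr1.R0)
[SC] allowed = {0/1/1; 0/2/1; 0/2/2; 2/2/1; 2/2/2}
[TSO] allowed = {0/1/1; 0/2/1; 0/2/2; 2/2/1; 2/2/2}
[PSO] allowed = {0/1/1; 0/2/1; 0/2/2; 2/1/1; 2/2/1; 2/2/2}
target 2/1/1 ∈ {PSO}

SC:no TSO:no PSO:yes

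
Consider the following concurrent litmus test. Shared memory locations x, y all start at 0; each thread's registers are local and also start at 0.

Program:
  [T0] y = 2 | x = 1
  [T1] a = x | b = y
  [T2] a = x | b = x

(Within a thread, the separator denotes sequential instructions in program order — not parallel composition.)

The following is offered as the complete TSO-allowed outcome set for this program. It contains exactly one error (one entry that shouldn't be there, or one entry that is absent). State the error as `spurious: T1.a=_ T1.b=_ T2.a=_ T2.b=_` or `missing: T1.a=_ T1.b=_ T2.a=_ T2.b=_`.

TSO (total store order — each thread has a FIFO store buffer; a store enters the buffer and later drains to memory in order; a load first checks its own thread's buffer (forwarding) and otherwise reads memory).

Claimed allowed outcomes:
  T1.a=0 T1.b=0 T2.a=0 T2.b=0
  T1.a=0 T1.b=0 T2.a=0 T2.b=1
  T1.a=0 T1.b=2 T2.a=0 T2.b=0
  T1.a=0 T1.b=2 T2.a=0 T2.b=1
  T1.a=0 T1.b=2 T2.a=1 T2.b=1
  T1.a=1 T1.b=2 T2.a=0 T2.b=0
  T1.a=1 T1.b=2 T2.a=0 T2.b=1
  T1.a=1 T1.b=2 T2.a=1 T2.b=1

outcome vector order: (T1.a,T1.b,T2.a,T2.b)
TSO (9): <0 0 0 0>; <0 0 0 1>; <0 0 1 1>; <0 2 0 0>; <0 2 0 1>; <0 2 1 1>; <1 2 0 0>; <1 2 0 1>; <1 2 1 1>
TSO∖claimed = {<0 0 1 1>}

missing: T1.a=0 T1.b=0 T2.a=1 T2.b=1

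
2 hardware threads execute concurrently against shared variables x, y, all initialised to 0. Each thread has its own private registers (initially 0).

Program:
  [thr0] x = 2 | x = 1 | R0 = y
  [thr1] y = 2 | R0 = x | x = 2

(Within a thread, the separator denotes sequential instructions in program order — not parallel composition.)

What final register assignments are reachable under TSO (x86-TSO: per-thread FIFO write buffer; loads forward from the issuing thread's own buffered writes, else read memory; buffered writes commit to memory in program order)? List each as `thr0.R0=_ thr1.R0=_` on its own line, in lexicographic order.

outcome vector order: (thr0.R0,thr1.R0)
|TSO outcomes| = 6

thr0.R0=0 thr1.R0=0
thr0.R0=0 thr1.R0=1
thr0.R0=0 thr1.R0=2
thr0.R0=2 thr1.R0=0
thr0.R0=2 thr1.R0=1
thr0.R0=2 thr1.R0=2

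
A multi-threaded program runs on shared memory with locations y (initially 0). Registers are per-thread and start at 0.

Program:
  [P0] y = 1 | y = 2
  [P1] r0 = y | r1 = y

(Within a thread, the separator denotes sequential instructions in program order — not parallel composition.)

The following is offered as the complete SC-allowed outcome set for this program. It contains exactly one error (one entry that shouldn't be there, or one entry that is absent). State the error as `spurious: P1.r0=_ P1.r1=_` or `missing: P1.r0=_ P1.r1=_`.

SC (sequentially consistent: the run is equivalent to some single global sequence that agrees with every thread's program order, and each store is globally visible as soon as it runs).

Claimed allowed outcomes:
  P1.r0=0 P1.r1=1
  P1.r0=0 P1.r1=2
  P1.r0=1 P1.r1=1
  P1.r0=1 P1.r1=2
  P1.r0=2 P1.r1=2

missing: P1.r0=0 P1.r1=0

outcome vector order: (P1.r0,P1.r1)
SC: 6 outcomes — {00, 01, 02, 11, 12, 22}
SC∖claimed = {00}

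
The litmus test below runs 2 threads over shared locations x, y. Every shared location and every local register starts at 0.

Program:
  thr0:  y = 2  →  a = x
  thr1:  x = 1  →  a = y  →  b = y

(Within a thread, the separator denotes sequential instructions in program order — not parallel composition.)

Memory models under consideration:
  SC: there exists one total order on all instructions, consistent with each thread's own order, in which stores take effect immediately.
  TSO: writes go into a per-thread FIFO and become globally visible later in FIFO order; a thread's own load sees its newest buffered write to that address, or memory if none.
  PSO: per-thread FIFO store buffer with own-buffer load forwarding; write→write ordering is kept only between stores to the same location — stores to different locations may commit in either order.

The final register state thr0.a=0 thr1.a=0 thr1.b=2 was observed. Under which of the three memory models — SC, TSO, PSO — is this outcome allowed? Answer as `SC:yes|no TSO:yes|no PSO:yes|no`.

outcome vector order: (thr0.a,thr1.a,thr1.b)
SC: 4 outcomes — {(0,2,2), (1,0,0), (1,0,2), (1,2,2)}
TSO: 6 outcomes — {(0,0,0), (0,0,2), (0,2,2), (1,0,0), (1,0,2), (1,2,2)}
PSO: 6 outcomes — {(0,0,0), (0,0,2), (0,2,2), (1,0,0), (1,0,2), (1,2,2)}
target (0,0,2) ∈ {TSO,PSO}

SC:no TSO:yes PSO:yes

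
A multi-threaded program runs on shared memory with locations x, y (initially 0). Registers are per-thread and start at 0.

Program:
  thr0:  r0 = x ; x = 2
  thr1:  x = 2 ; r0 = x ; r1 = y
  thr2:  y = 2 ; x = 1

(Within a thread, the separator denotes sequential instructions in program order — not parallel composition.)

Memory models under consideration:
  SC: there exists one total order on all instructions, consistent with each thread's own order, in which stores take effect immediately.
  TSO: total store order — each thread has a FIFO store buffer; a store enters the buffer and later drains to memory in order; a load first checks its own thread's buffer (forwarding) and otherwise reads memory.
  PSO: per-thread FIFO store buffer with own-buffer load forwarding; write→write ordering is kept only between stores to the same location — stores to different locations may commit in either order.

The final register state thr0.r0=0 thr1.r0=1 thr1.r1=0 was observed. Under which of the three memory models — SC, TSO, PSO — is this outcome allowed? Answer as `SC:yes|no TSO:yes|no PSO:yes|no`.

SC:no TSO:no PSO:yes

outcome vector order: (thr0.r0,thr1.r0,thr1.r1)
[SC] allowed = {<0 1 2>; <0 2 0>; <0 2 2>; <1 1 2>; <1 2 0>; <1 2 2>; <2 1 2>; <2 2 0>; <2 2 2>}
[TSO] allowed = {<0 1 2>; <0 2 0>; <0 2 2>; <1 1 2>; <1 2 0>; <1 2 2>; <2 1 2>; <2 2 0>; <2 2 2>}
[PSO] allowed = {<0 1 0>; <0 1 2>; <0 2 0>; <0 2 2>; <1 1 0>; <1 1 2>; <1 2 0>; <1 2 2>; <2 1 0>; <2 1 2>; <2 2 0>; <2 2 2>}
target <0 1 0> ∈ {PSO}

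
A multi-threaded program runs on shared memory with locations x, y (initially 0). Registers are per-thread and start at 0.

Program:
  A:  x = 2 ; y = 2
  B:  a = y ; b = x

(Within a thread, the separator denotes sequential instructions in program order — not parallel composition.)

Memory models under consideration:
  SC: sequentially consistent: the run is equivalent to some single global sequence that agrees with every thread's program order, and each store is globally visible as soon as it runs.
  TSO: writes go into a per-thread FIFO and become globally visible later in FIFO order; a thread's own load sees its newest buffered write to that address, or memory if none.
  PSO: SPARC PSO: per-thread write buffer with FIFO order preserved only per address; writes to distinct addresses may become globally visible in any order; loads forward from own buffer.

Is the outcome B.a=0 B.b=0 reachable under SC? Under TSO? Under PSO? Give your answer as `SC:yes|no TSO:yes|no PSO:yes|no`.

outcome vector order: (B.a,B.b)
SC (3): 00 02 22
TSO (3): 00 02 22
PSO (4): 00 02 20 22
target 00 ∈ {SC,TSO,PSO}

SC:yes TSO:yes PSO:yes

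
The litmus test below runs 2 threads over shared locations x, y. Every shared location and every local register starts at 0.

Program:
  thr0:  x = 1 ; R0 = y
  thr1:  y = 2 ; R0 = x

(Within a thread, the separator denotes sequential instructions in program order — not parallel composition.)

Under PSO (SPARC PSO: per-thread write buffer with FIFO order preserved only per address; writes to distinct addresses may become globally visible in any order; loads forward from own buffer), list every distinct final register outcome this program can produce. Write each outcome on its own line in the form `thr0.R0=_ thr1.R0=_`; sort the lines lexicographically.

outcome vector order: (thr0.R0,thr1.R0)
|PSO outcomes| = 4

thr0.R0=0 thr1.R0=0
thr0.R0=0 thr1.R0=1
thr0.R0=2 thr1.R0=0
thr0.R0=2 thr1.R0=1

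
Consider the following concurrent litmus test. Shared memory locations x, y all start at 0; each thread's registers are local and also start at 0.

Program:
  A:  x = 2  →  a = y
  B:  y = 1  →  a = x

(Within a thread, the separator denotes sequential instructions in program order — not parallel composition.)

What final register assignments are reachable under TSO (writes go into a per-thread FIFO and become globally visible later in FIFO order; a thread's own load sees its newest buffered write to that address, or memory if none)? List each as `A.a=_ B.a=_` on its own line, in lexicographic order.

outcome vector order: (A.a,B.a)
|TSO outcomes| = 4

A.a=0 B.a=0
A.a=0 B.a=2
A.a=1 B.a=0
A.a=1 B.a=2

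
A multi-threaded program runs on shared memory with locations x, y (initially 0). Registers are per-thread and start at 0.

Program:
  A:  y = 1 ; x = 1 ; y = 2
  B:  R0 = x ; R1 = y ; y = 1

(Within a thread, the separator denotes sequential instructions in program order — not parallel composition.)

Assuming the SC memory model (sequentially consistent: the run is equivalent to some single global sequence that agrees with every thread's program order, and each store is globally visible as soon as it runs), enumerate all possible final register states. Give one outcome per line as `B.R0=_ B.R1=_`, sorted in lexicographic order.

B.R0=0 B.R1=0
B.R0=0 B.R1=1
B.R0=0 B.R1=2
B.R0=1 B.R1=1
B.R0=1 B.R1=2

outcome vector order: (B.R0,B.R1)
|SC outcomes| = 5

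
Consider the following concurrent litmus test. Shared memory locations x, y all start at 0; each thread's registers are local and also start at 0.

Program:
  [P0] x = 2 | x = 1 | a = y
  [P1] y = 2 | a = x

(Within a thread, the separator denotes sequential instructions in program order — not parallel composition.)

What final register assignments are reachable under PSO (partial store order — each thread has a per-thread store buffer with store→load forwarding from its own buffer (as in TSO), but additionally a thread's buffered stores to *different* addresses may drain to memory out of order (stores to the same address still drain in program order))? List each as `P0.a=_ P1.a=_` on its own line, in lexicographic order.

P0.a=0 P1.a=0
P0.a=0 P1.a=1
P0.a=0 P1.a=2
P0.a=2 P1.a=0
P0.a=2 P1.a=1
P0.a=2 P1.a=2

outcome vector order: (P0.a,P1.a)
|PSO outcomes| = 6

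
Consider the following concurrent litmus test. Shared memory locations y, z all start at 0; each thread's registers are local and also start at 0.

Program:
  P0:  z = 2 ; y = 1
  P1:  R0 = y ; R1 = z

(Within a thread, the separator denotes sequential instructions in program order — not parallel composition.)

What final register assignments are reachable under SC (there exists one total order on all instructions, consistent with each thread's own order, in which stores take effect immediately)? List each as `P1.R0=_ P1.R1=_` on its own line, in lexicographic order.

outcome vector order: (P1.R0,P1.R1)
|SC outcomes| = 3

P1.R0=0 P1.R1=0
P1.R0=0 P1.R1=2
P1.R0=1 P1.R1=2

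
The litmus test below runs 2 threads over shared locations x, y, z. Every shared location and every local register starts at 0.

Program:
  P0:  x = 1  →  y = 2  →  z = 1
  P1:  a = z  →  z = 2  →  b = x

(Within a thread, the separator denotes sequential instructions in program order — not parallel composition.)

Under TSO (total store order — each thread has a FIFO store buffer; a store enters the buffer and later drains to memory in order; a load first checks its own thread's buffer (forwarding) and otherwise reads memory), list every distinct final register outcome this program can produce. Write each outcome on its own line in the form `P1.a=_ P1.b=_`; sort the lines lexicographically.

outcome vector order: (P1.a,P1.b)
|TSO outcomes| = 3

P1.a=0 P1.b=0
P1.a=0 P1.b=1
P1.a=1 P1.b=1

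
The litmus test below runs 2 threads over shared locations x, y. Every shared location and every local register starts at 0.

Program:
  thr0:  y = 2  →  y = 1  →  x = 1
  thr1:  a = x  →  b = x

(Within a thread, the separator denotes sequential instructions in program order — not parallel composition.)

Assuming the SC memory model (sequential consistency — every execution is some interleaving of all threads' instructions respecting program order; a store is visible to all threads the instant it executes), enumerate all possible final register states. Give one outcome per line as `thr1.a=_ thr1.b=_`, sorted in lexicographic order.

thr1.a=0 thr1.b=0
thr1.a=0 thr1.b=1
thr1.a=1 thr1.b=1

outcome vector order: (thr1.a,thr1.b)
|SC outcomes| = 3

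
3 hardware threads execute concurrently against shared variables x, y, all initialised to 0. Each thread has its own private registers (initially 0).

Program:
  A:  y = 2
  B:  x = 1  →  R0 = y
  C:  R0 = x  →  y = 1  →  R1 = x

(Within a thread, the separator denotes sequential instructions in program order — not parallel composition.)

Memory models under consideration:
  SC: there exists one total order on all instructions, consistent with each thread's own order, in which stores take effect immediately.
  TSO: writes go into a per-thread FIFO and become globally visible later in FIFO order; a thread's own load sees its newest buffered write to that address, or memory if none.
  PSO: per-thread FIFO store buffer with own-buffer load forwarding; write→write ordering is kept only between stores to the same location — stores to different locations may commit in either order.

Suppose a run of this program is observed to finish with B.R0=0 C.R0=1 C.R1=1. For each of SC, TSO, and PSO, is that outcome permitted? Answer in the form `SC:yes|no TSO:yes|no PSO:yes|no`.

outcome vector order: (B.R0,C.R0,C.R1)
[SC] allowed = {<0 0 1> <0 1 1> <1 0 0> <1 0 1> <1 1 1> <2 0 0> <2 0 1> <2 1 1>}
[TSO] allowed = {<0 0 0> <0 0 1> <0 1 1> <1 0 0> <1 0 1> <1 1 1> <2 0 0> <2 0 1> <2 1 1>}
[PSO] allowed = {<0 0 0> <0 0 1> <0 1 1> <1 0 0> <1 0 1> <1 1 1> <2 0 0> <2 0 1> <2 1 1>}
target <0 1 1> ∈ {SC,TSO,PSO}

SC:yes TSO:yes PSO:yes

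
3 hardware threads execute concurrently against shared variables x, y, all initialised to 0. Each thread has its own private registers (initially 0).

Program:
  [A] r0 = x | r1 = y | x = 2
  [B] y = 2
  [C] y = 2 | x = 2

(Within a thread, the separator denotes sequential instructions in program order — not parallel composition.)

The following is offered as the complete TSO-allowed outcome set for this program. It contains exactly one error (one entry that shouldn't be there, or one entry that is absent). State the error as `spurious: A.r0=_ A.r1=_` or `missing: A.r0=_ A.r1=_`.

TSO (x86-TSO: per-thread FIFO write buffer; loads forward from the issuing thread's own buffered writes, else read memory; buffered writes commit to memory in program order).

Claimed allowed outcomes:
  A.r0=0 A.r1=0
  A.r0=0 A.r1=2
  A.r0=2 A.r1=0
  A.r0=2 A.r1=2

outcome vector order: (A.r0,A.r1)
TSO: 3 outcomes — {00; 02; 22}
claimed∖TSO = {20}

spurious: A.r0=2 A.r1=0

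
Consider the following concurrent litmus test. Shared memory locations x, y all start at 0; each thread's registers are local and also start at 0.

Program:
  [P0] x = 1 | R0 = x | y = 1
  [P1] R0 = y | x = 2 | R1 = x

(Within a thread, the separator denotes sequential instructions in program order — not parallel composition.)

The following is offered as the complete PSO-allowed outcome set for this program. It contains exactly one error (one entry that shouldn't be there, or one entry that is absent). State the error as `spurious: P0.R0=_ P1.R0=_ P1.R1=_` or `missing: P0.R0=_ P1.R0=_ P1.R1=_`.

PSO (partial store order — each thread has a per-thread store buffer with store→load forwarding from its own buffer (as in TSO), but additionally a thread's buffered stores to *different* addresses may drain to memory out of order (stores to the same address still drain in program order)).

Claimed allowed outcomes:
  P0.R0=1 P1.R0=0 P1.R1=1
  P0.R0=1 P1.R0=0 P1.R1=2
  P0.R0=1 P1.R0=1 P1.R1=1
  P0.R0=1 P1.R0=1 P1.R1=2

missing: P0.R0=2 P1.R0=0 P1.R1=2

outcome vector order: (P0.R0,P1.R0,P1.R1)
[PSO] allowed = {(1,0,1); (1,0,2); (1,1,1); (1,1,2); (2,0,2)}
PSO∖claimed = {(2,0,2)}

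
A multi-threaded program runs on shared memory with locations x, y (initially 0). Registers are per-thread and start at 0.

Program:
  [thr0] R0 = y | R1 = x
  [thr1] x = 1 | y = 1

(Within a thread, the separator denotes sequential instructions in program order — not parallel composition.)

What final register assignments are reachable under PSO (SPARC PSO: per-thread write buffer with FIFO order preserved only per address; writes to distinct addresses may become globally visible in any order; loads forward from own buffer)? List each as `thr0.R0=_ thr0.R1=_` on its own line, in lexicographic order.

thr0.R0=0 thr0.R1=0
thr0.R0=0 thr0.R1=1
thr0.R0=1 thr0.R1=0
thr0.R0=1 thr0.R1=1

outcome vector order: (thr0.R0,thr0.R1)
|PSO outcomes| = 4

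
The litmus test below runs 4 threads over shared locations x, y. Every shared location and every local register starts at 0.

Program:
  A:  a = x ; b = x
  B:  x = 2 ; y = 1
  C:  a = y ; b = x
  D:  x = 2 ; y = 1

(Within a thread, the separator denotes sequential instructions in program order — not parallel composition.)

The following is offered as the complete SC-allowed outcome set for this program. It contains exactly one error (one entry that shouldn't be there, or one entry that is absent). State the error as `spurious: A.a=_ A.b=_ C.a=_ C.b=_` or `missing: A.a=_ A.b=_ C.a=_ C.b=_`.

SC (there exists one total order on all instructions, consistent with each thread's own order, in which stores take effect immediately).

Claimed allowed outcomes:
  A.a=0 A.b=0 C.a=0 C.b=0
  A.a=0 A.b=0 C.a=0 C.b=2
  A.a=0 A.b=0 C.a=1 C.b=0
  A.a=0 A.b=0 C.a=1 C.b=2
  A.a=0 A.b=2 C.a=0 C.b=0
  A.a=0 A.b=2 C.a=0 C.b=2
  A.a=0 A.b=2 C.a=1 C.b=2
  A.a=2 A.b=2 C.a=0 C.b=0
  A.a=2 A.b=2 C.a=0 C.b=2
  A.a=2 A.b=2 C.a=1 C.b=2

outcome vector order: (A.a,A.b,C.a,C.b)
SC: 9 outcomes — {0/0/0/0; 0/0/0/2; 0/0/1/2; 0/2/0/0; 0/2/0/2; 0/2/1/2; 2/2/0/0; 2/2/0/2; 2/2/1/2}
claimed∖SC = {0/0/1/0}

spurious: A.a=0 A.b=0 C.a=1 C.b=0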